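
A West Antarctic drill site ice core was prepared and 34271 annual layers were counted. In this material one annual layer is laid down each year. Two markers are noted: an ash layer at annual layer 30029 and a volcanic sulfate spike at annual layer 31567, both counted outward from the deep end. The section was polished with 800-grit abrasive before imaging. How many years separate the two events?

1538 years

31567 − 30029 = 1538 annual layers lie between the two events.
That is 1538 years at one annual layer per year.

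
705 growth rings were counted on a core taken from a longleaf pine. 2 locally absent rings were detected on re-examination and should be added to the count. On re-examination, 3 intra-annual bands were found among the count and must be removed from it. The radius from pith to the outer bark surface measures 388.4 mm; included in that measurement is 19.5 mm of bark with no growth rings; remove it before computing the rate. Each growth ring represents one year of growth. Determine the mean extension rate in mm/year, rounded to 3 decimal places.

After corrections the count is 705 − 3 + 2 = 704 growth rings.
Removing the 19.5 mm offcut leaves 388.4 − 19.5 = 368.9 mm.
368.9 mm over 704 years gives 368.9 / 704 ≈ 0.524 mm/year.

0.524 mm/year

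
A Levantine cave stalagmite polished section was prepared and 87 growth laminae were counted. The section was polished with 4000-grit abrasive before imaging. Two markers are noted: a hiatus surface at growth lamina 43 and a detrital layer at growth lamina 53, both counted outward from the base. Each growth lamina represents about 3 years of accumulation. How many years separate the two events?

53 − 43 = 10 growth laminae lie between the two events.
Multiplying by 3 years per growth lamina: 10 × 3 = 30 years.

30 years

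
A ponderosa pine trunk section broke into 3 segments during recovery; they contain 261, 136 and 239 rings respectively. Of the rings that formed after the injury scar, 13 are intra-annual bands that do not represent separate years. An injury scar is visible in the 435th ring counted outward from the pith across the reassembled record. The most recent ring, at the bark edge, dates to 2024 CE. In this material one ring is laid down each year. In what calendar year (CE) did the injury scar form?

1836 CE

Total rings = 261 + 136 + 239 = 636.
The injury scar sits at ring 435 from the pith, so 636 − 435 = 201 rings formed after it.
Excluding 13 false rings: 201 − 13 = 188.
2024 − 188 = 1836 CE.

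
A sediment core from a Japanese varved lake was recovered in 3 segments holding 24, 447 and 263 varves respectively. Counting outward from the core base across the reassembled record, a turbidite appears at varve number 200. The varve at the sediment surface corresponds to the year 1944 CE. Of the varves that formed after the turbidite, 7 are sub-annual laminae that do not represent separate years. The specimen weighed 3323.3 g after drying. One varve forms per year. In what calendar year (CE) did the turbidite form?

1417 CE

Total varves = 24 + 447 + 263 = 734.
The turbidite sits at varve 200 from the core base, so 734 − 200 = 534 varves formed after it.
Excluding 7 false varves: 534 − 7 = 527.
Counting back 527 years from 1944 CE places the turbidite in 1944 − 527 = 1417 CE.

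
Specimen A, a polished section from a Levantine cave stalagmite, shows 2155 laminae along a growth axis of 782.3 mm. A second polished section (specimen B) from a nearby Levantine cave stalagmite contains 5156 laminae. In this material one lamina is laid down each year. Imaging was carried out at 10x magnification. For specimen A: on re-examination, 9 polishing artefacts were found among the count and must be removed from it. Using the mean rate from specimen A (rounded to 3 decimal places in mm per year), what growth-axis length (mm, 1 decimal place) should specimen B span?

Specimen A: after corrections the count is 2155 − 9 = 2146 laminae.
A: Mean rate = 782.3 mm / 2146 years ≈ 0.365 mm per year.
For B, 0.365 mm/year × 5156 years = 1881.9 mm.

1881.9 mm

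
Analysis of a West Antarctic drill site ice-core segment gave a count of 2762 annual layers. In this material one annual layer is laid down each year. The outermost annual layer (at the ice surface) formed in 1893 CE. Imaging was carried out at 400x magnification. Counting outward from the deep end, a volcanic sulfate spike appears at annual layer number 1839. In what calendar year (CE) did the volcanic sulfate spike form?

Between annual layer 1839 and the ice surface there are 2762 − 1839 = 923 annual layers.
The annual layer at the ice surface is 1893 CE, so the volcanic sulfate spike dates to 1893 − 923 = 970 CE.

970 CE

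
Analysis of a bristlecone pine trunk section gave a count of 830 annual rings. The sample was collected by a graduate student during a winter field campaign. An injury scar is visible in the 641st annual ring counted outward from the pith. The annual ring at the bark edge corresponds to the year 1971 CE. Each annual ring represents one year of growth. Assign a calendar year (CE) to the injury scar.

1782 CE

Between annual ring 641 and the bark edge there are 830 − 641 = 189 annual rings.
Counting back 189 years from 1971 CE places the injury scar in 1971 − 189 = 1782 CE.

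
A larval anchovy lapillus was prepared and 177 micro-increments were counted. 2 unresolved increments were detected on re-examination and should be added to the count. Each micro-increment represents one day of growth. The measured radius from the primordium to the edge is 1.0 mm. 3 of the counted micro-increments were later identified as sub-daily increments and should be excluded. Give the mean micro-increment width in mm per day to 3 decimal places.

0.006 mm per day

After corrections the count is 177 − 3 + 2 = 176 micro-increments.
Mean rate = 1.0 mm / 176 days ≈ 0.006 mm per day.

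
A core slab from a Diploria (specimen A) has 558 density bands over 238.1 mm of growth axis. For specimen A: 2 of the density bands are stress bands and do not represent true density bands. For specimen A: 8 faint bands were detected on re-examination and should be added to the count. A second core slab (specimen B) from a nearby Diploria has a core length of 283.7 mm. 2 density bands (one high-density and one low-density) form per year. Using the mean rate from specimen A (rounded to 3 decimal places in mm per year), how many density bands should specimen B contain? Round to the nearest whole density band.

672 density bands

Specimen A: after corrections the count is 558 − 2 + 8 = 564 density bands.
Specimen A: 564 density bands at 2 per year is 564 / 2 = 282 years.
A: Mean rate = 238.1 mm / 282 years ≈ 0.844 mm/year.
For B, 283.7 / 0.844 = 336.14 years; at 2 density bands per year that is 336.14 × 2 ≈ 672 density bands.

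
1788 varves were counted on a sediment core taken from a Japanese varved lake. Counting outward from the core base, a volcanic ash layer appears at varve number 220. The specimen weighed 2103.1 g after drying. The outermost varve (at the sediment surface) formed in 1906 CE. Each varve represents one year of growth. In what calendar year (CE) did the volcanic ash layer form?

The volcanic ash layer sits at varve 220 from the core base, so 1788 − 220 = 1568 varves formed after it.
1906 − 1568 = 338 CE.

338 CE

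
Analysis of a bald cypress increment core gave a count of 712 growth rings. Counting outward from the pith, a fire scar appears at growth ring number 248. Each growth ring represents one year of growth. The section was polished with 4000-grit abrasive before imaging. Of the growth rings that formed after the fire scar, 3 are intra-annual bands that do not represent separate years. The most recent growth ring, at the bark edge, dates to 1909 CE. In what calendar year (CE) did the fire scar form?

The fire scar sits at growth ring 248 from the pith, so 712 − 248 = 464 growth rings formed after it.
Excluding 3 false growth rings: 464 − 3 = 461.
Counting back 461 years from 1909 CE places the fire scar in 1909 − 461 = 1448 CE.

1448 CE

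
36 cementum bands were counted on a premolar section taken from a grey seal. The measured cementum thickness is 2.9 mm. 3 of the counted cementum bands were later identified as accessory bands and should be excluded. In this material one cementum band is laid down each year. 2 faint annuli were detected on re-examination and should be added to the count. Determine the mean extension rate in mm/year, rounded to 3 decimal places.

True cementum band count = 36 − 3 + 2 = 35.
Extension rate ≈ 2.9 / 35 = 0.083 mm/year.

0.083 mm/year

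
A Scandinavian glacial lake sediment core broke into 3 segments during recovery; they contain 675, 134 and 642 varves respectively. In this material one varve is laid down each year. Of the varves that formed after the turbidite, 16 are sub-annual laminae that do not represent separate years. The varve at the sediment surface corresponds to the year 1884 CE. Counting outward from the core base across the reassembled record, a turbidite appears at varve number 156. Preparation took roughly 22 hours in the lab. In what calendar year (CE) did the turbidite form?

Total varves = 675 + 134 + 642 = 1451.
The turbidite sits at varve 156 from the core base, so 1451 − 156 = 1295 varves formed after it.
Excluding 16 false varves: 1295 − 16 = 1279.
1884 − 1279 = 605 CE.

605 CE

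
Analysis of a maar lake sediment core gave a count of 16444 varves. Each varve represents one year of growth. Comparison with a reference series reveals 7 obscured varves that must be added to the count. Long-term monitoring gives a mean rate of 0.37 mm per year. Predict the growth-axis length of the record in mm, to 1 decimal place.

6086.9 mm

Correcting the raw count gives 16444 + 7 = 16451 true varves.
Length ≈ 0.37 × 16451 = 6086.9 mm.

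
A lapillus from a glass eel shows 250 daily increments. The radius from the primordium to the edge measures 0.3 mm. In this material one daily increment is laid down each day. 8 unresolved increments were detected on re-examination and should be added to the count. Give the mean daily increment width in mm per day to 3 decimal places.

0.001 mm per day

Adjusted count: 250 + 8 = 258 daily increments.
0.3 mm over 258 days gives 0.3 / 258 ≈ 0.001 mm per day.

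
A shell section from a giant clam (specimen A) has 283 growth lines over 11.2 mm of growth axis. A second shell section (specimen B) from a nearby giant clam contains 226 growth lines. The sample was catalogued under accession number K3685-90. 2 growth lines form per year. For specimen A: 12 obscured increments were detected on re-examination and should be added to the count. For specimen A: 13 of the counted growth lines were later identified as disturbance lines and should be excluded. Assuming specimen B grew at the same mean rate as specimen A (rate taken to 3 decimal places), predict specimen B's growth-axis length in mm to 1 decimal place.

8.9 mm

Specimen A: correcting the raw count gives 283 − 13 + 12 = 282 true growth lines.
Specimen A: with 2 growth lines per year, 282 / 2 = 141 years.
A: 11.2 mm over 141 years gives 11.2 / 141 ≈ 0.079 mm per year.
Specimen B: with 2 growth lines per year, 226 / 2 = 113 years. For B, 0.079 mm/year × 113 years = 8.9 mm.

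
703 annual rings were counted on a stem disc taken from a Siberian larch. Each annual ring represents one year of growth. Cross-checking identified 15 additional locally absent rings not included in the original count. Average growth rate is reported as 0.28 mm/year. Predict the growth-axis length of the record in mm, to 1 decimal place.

True annual ring count = 703 + 15 = 718.
718 years at 0.28 mm/year gives 0.28 × 718 = 201.0 mm.

201.0 mm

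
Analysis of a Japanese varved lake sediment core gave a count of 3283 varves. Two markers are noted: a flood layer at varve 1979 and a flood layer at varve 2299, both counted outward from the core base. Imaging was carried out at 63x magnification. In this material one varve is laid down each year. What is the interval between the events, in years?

320 yr

2299 − 1979 = 320 varves lie between the two events.
One varve per year makes the interval 320 years.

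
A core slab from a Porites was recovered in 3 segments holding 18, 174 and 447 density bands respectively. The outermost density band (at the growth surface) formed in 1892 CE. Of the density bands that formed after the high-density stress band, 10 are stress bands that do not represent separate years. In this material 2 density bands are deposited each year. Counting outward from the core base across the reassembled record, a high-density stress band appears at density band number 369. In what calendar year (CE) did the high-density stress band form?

Total density bands = 18 + 174 + 447 = 639.
Between density band 369 and the growth surface there are 639 − 369 = 270 density bands.
270 − 10 false = 260 true density bands after the high-density stress band.
260 density bands at 2 per year is 260 / 2 = 130 years.
Counting back 130 years from 1892 CE places the high-density stress band in 1892 − 130 = 1762 CE.

1762 CE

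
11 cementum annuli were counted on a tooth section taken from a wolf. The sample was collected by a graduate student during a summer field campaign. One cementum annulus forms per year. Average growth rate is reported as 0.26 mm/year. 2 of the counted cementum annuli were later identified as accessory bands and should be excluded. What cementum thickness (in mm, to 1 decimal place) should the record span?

2.3 mm

True cementum annulus count = 11 − 2 = 9.
9 years at 0.26 mm/year gives 0.26 × 9 = 2.3 mm.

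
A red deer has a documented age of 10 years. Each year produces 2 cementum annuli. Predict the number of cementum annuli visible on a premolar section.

20 cementum annuli

With 2 cementum annuli per year, 10 years would produce 10 × 2 = 20 cementum annuli.
So 20 cementum annuli should be present.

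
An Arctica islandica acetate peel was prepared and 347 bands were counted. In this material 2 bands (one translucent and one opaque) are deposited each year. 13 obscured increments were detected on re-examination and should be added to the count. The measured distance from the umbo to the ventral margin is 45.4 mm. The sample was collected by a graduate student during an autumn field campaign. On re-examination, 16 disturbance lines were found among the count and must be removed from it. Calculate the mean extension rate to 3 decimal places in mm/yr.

After corrections the count is 347 − 16 + 13 = 344 bands.
Dividing by 2 bands per year: 344 / 2 = 172 years.
45.4 mm over 172 years gives 45.4 / 172 ≈ 0.264 mm/yr.

0.264 mm/yr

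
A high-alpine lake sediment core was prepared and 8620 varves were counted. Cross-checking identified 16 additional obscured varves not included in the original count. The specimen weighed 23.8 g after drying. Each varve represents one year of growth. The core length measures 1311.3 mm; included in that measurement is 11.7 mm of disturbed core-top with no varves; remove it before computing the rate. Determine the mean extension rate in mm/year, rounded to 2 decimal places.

True varve count = 8620 + 16 = 8636.
The growth record spans 1311.3 − 11.7 = 1299.6 mm.
1299.6 mm over 8636 years gives 1299.6 / 8636 ≈ 0.15 mm/year.

0.15 mm/year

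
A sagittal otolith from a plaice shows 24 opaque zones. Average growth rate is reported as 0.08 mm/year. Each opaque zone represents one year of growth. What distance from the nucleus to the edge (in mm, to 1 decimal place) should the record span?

1.9 mm

24 years of growth are recorded.
24 years at 0.08 mm/year gives 0.08 × 24 = 1.9 mm.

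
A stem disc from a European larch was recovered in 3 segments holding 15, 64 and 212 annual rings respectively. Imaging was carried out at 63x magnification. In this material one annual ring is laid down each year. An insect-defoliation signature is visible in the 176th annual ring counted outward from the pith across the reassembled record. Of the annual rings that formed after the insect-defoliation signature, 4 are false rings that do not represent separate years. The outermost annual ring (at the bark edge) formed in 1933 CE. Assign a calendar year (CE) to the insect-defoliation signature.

1822 CE

Total annual rings = 15 + 64 + 212 = 291.
291 − 176 = 115 annual rings lie beyond the insect-defoliation signature toward the bark edge.
Excluding 4 false annual rings: 115 − 4 = 111.
The annual ring at the bark edge is 1933 CE, so the insect-defoliation signature dates to 1933 − 111 = 1822 CE.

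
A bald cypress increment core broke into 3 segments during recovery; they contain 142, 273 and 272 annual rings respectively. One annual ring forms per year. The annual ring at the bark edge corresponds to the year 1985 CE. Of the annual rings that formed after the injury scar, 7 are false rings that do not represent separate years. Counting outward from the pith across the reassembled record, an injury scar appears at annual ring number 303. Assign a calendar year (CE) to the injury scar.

Total annual rings = 142 + 273 + 272 = 687.
The injury scar sits at annual ring 303 from the pith, so 687 − 303 = 384 annual rings formed after it.
Removing the 7 false annual rings leaves 384 − 7 = 377 true annual rings beyond the injury scar.
Counting back 377 years from 1985 CE places the injury scar in 1985 − 377 = 1608 CE.

1608 CE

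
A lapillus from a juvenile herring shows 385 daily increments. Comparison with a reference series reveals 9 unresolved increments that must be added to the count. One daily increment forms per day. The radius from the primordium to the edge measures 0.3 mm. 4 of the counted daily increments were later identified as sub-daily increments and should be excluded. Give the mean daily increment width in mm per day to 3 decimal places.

0.001 mm per day

After corrections the count is 385 − 4 + 9 = 390 daily increments.
Mean rate = 0.3 mm / 390 days ≈ 0.001 mm per day.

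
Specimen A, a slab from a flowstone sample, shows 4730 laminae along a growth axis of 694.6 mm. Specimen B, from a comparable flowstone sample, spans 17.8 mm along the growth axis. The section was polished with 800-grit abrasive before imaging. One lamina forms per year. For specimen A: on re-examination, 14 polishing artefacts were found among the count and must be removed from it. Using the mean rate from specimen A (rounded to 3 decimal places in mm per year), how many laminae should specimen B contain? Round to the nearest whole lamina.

121 laminae

Specimen A: correcting the raw count gives 4730 − 14 = 4716 true laminae.
A: Extension rate ≈ 694.6 / 4716 = 0.147 mm per year.
For B, 17.8 / 0.147 = 121.09 years ≈ 121 laminae.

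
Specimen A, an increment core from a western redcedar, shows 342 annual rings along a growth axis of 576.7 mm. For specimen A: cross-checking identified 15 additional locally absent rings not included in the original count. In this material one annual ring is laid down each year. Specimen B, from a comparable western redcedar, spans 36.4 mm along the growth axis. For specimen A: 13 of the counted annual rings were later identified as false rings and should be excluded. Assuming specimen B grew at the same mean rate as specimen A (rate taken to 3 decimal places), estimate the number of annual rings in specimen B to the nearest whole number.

Specimen A: true annual ring count = 342 − 13 + 15 = 344.
A: Mean rate = 576.7 mm / 344 years ≈ 1.676 mm/yr.
For B, 36.4 / 1.676 = 21.72 years ≈ 22 annual rings.

22 annual rings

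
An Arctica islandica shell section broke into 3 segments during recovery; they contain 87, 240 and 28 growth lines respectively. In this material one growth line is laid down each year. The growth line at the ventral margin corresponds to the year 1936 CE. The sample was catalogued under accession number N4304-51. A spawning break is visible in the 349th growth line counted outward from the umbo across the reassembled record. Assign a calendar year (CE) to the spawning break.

1930 CE

Total growth lines = 87 + 240 + 28 = 355.
355 − 349 = 6 growth lines lie beyond the spawning break toward the ventral margin.
Counting back 6 years from 1936 CE places the spawning break in 1936 − 6 = 1930 CE.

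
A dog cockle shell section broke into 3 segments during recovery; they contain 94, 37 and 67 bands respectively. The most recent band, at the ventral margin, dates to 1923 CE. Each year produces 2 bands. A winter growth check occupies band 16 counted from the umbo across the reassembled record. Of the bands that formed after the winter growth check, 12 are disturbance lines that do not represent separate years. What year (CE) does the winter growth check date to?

1838 CE

Total bands = 94 + 37 + 67 = 198.
The winter growth check sits at band 16 from the umbo, so 198 − 16 = 182 bands formed after it.
Removing the 12 false bands leaves 182 − 12 = 170 true bands beyond the winter growth check.
With 2 bands per year, 170 / 2 = 85 years.
1923 − 85 = 1838 CE.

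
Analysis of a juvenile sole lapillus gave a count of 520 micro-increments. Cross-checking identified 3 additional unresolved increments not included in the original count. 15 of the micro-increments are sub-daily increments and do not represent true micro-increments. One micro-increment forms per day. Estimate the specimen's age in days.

True micro-increment count = 520 − 15 + 3 = 508.
With a one-to-one micro-increment periodicity this is 508 days.

508 days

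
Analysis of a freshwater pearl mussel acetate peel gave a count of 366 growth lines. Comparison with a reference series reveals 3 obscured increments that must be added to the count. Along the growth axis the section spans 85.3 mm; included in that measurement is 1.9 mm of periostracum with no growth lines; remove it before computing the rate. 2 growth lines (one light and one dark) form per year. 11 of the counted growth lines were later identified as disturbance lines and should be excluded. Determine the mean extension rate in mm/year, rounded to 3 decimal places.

0.466 mm/year

Correcting the raw count gives 366 − 11 + 3 = 358 true growth lines.
Dividing by 2 growth lines per year: 358 / 2 = 179 years.
Removing the 1.9 mm offcut leaves 85.3 − 1.9 = 83.4 mm.
Mean rate = 83.4 mm / 179 years ≈ 0.466 mm/year.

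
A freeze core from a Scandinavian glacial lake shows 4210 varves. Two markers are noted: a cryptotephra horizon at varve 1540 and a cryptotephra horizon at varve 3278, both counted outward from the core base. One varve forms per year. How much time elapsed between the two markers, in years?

The two markers are separated by 3278 − 1540 = 1738 varves.
One varve per year makes the interval 1738 years.

1738 years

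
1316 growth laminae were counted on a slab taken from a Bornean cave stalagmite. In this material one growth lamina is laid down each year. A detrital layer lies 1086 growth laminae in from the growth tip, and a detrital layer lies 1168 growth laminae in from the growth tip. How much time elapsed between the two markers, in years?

1168 − 1086 = 82 growth laminae lie between the two events.
One growth lamina per year makes the interval 82 years.

82 years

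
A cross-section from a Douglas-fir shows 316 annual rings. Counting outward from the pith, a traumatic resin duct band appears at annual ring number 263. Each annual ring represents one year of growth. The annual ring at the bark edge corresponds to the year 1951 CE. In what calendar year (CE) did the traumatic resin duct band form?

316 − 263 = 53 annual rings lie beyond the traumatic resin duct band toward the bark edge.
Counting back 53 years from 1951 CE places the traumatic resin duct band in 1951 − 53 = 1898 CE.

1898 CE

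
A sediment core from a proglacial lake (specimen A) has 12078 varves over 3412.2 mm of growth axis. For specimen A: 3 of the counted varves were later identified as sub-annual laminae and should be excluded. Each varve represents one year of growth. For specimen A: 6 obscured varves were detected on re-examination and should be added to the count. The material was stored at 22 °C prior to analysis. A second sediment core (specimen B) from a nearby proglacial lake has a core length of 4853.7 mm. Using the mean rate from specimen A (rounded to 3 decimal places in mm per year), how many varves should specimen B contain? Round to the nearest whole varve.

Specimen A: true varve count = 12078 − 3 + 6 = 12081.
A: 3412.2 mm over 12081 years gives 3412.2 / 12081 ≈ 0.282 mm/year.
For B, 4853.7 / 0.282 = 17211.70 years ≈ 17212 varves.

17212 varves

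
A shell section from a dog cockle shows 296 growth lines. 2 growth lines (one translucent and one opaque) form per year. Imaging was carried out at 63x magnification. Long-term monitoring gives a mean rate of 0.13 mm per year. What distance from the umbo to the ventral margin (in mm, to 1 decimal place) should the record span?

19.2 mm

With 2 growth lines per year, 296 / 2 = 148 years.
Length ≈ 0.13 × 148 = 19.2 mm.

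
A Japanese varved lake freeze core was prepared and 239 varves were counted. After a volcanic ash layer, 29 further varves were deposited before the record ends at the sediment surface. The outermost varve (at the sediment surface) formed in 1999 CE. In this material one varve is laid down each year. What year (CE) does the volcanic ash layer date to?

1970 CE

There are 29 varves younger than the volcanic ash layer.
The varve at the sediment surface is 1999 CE, so the volcanic ash layer dates to 1999 − 29 = 1970 CE.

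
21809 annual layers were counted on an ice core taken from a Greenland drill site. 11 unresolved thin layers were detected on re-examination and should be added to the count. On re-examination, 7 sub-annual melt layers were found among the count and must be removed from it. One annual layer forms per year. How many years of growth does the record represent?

21813 years

Adjusted count: 21809 − 7 + 11 = 21813 annual layers.
One annual layer per year makes the duration 21813 years.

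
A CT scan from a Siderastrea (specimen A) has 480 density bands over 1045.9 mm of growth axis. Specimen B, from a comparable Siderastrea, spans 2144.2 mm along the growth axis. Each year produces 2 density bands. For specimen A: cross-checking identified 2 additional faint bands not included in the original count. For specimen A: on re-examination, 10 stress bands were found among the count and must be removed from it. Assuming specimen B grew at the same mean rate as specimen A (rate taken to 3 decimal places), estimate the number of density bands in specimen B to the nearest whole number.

968 density bands

Specimen A: true density band count = 480 − 10 + 2 = 472.
Specimen A: with 2 density bands per year, 472 / 2 = 236 years.
A: Mean rate = 1045.9 mm / 236 years ≈ 4.432 mm/yr.
Specimen B: 2144.2 mm / 4.432 mm per year = 483.80 years; at 2 density bands per year that is 483.80 × 2 ≈ 968 density bands.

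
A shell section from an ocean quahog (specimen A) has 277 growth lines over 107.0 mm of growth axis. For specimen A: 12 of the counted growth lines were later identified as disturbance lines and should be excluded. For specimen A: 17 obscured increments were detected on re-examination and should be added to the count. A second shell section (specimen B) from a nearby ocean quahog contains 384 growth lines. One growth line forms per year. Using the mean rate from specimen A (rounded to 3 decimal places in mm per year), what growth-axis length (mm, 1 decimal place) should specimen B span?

145.5 mm

Specimen A: after corrections the count is 277 − 12 + 17 = 282 growth lines.
A: 107.0 mm over 282 years gives 107.0 / 282 ≈ 0.379 mm per year.
B's length ≈ 0.379 × 384 = 145.5 mm.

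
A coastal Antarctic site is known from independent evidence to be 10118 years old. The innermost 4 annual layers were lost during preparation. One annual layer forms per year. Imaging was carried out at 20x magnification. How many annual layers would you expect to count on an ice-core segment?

Expected annual layers over 10118 years: 10118.
Subtracting the 4 annual layers not captured gives 10118 − 4 = 10114 annual layers in the record.

10114 annual layers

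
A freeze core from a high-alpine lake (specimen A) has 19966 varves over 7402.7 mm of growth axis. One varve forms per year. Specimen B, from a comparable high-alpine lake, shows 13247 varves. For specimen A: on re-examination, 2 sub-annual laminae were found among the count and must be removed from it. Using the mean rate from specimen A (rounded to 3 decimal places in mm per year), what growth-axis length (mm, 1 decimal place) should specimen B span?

Specimen A: true varve count = 19966 − 2 = 19964.
A: Extension rate ≈ 7402.7 / 19964 = 0.371 mm per year.
For B, 0.371 mm/year × 13247 years = 4914.6 mm.

4914.6 mm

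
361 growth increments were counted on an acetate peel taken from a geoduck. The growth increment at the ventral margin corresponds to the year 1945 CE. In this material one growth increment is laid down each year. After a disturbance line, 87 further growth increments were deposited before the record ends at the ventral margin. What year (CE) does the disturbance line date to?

87 growth increments formed after the disturbance line.
1945 − 87 = 1858 CE.

1858 CE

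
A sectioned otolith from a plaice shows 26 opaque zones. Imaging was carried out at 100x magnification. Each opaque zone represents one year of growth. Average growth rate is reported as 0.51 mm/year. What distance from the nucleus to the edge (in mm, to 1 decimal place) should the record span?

13.3 mm

The record spans 26 years at 0.51 mm per year.
26 years at 0.51 mm/year gives 0.51 × 26 = 13.3 mm.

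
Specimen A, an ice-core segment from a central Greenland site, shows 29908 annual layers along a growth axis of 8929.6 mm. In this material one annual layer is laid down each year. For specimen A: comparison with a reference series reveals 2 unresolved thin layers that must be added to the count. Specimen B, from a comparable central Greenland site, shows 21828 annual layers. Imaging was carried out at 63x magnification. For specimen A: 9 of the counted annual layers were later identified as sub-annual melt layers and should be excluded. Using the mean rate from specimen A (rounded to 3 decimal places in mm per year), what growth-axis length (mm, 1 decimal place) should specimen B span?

Specimen A: after corrections the count is 29908 − 9 + 2 = 29901 annual layers.
A: Extension rate ≈ 8929.6 / 29901 = 0.299 mm/yr.
B's length ≈ 0.299 × 21828 = 6526.6 mm.

6526.6 mm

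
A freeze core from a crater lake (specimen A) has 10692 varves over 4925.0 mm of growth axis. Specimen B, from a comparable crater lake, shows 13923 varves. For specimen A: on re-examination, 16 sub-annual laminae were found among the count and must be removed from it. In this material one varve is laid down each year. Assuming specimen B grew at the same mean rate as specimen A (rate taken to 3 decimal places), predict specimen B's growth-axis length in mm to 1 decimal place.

Specimen A: correcting the raw count gives 10692 − 16 = 10676 true varves.
A: Mean rate = 4925.0 mm / 10676 years ≈ 0.461 mm per year.
Length of B = 0.461 × 13923 = 6418.5 mm.

6418.5 mm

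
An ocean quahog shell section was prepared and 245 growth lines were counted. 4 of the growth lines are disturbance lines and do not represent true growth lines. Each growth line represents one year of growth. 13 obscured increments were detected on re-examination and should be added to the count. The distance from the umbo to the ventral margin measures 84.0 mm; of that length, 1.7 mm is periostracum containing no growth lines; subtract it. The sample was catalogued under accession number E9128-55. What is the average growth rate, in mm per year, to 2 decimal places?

0.32 mm per year

After corrections the count is 245 − 4 + 13 = 254 growth lines.
The growth record spans 84.0 − 1.7 = 82.3 mm.
82.3 mm over 254 years gives 82.3 / 254 ≈ 0.32 mm per year.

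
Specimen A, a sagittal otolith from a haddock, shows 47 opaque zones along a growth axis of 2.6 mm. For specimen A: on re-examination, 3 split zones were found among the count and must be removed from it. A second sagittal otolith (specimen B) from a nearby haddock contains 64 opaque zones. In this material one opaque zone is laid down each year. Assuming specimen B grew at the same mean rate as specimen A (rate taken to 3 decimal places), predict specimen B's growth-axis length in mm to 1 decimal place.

Specimen A: after corrections the count is 47 − 3 = 44 opaque zones.
A: 2.6 mm over 44 years gives 2.6 / 44 ≈ 0.059 mm per year.
B's length ≈ 0.059 × 64 = 3.8 mm.

3.8 mm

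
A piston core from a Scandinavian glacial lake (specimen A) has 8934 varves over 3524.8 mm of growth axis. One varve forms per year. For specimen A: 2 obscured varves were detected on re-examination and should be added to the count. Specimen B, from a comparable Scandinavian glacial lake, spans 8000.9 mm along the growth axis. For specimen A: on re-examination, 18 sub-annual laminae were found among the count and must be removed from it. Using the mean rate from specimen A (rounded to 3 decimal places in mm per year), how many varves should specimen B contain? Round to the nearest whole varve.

20255 varves

Specimen A: true varve count = 8934 − 18 + 2 = 8918.
A: Extension rate ≈ 3524.8 / 8918 = 0.395 mm per year.
B spans 8000.9 / 0.395 = 20255.44 years ≈ 20255 varves.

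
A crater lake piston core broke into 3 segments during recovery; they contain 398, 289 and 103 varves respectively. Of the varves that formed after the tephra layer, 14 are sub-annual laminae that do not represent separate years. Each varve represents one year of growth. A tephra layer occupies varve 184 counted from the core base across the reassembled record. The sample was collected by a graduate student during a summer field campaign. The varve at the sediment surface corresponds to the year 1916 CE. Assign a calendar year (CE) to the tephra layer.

Total varves = 398 + 289 + 103 = 790.
790 − 184 = 606 varves lie beyond the tephra layer toward the sediment surface.
Removing the 14 false varves leaves 606 − 14 = 592 true varves beyond the tephra layer.
Counting back 592 years from 1916 CE places the tephra layer in 1916 − 592 = 1324 CE.

1324 CE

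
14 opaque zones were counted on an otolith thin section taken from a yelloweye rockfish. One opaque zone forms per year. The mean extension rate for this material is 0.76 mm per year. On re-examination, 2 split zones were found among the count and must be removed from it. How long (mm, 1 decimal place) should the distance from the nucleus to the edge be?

After corrections the count is 14 − 2 = 12 opaque zones.
Predicted length = 0.76 mm/year × 12 years = 9.1 mm.

9.1 mm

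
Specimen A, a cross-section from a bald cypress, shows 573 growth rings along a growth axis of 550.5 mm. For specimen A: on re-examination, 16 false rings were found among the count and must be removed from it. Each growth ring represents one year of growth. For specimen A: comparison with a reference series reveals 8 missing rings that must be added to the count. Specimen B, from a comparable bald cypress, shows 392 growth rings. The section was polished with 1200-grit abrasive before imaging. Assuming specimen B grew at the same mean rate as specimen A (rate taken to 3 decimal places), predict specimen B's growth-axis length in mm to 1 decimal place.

381.8 mm

Specimen A: adjusted count: 573 − 16 + 8 = 565 growth rings.
A: Extension rate ≈ 550.5 / 565 = 0.974 mm/yr.
For B, 0.974 mm/year × 392 years = 381.8 mm.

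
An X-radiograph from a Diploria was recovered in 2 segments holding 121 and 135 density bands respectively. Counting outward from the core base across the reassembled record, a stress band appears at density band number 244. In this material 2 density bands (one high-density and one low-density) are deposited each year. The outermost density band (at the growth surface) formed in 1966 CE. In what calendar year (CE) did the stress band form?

Total density bands = 121 + 135 = 256.
Between density band 244 and the growth surface there are 256 − 244 = 12 density bands.
Dividing by 2 density bands per year: 12 / 2 = 6 years.
1966 − 6 = 1960 CE.

1960 CE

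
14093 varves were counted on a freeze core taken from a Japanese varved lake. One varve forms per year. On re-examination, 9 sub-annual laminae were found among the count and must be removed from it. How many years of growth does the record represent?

14084 years

True varve count = 14093 − 9 = 14084.
With a one-to-one varve periodicity this is 14084 years.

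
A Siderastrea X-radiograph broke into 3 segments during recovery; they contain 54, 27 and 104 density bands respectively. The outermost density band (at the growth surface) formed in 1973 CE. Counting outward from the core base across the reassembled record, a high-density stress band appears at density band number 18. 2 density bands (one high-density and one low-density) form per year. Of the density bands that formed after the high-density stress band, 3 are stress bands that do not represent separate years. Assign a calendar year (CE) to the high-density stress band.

Total density bands = 54 + 27 + 104 = 185.
Between density band 18 and the growth surface there are 185 − 18 = 167 density bands.
Removing the 3 false density bands leaves 167 − 3 = 164 true density bands beyond the high-density stress band.
With 2 density bands per year, 164 / 2 = 82 years.
The density band at the growth surface is 1973 CE, so the high-density stress band dates to 1973 − 82 = 1891 CE.

1891 CE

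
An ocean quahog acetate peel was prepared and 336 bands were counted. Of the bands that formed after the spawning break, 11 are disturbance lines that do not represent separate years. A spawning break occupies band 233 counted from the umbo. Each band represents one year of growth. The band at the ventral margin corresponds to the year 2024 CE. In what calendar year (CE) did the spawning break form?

Between band 233 and the ventral margin there are 336 − 233 = 103 bands.
Removing the 11 false bands leaves 103 − 11 = 92 true bands beyond the spawning break.
2024 − 92 = 1932 CE.

1932 CE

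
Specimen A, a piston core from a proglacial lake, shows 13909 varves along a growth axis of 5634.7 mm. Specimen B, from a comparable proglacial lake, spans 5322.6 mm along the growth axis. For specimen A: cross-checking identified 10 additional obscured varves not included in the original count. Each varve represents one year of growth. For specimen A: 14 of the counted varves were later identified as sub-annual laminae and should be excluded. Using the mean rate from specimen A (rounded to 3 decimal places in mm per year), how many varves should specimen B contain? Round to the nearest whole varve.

Specimen A: after corrections the count is 13909 − 14 + 10 = 13905 varves.
A: 5634.7 mm over 13905 years gives 5634.7 / 13905 ≈ 0.405 mm per year.
Specimen B: 5322.6 mm / 0.405 mm per year = 13142.22 years ≈ 13142 varves.

13142 varves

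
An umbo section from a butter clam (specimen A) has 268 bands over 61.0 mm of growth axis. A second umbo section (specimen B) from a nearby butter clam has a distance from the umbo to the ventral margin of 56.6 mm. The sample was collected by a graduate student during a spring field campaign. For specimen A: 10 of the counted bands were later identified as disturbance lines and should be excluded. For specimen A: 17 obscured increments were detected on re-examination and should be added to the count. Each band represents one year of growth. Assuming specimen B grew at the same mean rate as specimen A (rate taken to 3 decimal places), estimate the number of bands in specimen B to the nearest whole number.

255 bands

Specimen A: adjusted count: 268 − 10 + 17 = 275 bands.
A: Extension rate ≈ 61.0 / 275 = 0.222 mm per year.
For B, 56.6 / 0.222 = 254.95 years ≈ 255 bands.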